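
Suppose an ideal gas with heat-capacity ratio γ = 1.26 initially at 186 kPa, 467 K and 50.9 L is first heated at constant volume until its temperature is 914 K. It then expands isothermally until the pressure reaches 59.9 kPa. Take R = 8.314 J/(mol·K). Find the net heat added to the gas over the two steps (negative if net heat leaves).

68300 J

n = P₁V₁/(RT₁) = 186×50.9/(8.314×467) = 2.44 mol.
Step 1 — Isochoric: V stays 50.9 L; P/T = const ⇒ T₂ = 914 K, P₂ = 364 kPa.
W = 0 (no volume change).
ΔU = nCvΔT = 2.44×32.0×(914−467) = 34900 J.
Q = ΔU = 34900 J.
State after step 1: P = 364 kPa, V = 50.9 L, T = 914 K.
Step 2 — Isothermal: T stays 914 K; PV = const ⇒ V₂ = 309 L, P₂ = 59.9 kPa.
ΔU = 0 (ideal gas, T constant).
W = nRT ln(V₂/V₁) = 2.44×8.314×914×ln(6.08) = 33400 J.
Q = ΔU + W = 33400 J.
Net over both steps: W = 33400 J, Q = 68300 J, ΔU = 34900 J.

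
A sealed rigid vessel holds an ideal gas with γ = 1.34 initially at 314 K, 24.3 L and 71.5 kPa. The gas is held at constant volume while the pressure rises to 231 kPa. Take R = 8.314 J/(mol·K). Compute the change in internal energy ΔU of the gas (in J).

11400 J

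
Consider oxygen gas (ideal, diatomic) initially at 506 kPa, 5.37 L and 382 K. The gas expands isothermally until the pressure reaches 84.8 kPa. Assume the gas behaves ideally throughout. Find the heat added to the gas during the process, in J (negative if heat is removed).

4850 J

n = P₁V₁/(RT₁) = 506×5.37/(8.314×382) = 0.856 mol.
Isothermal: T stays 382 K; PV = const ⇒ V₂ = 32.0 L, P₂ = 84.8 kPa.
ΔU = 0 (ideal gas, T constant).
W = nRT ln(V₂/V₁) = 0.856×8.314×382×ln(5.97) = 4850 J.
Q = ΔU + W = 4850 J.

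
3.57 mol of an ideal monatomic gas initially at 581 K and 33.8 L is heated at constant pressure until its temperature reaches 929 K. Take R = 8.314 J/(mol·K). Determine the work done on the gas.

-10300 J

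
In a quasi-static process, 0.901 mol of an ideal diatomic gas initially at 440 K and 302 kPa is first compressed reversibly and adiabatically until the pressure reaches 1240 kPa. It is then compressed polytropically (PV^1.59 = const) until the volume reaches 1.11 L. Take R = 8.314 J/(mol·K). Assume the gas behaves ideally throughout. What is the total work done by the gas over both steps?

-13500 J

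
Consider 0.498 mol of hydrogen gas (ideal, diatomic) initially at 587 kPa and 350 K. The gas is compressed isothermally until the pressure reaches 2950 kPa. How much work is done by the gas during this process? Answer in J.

-2340 J

V₁ = nRT₁/P₁ = 0.498×8.314×350/587 = 2.47 L.
Isothermal: T stays 350 K; PV = const ⇒ V₂ = 0.491 L, P₂ = 2950 kPa.
W = nRT ln(V₂/V₁) = 0.498×8.314×350×ln(0.199) = -2340 J.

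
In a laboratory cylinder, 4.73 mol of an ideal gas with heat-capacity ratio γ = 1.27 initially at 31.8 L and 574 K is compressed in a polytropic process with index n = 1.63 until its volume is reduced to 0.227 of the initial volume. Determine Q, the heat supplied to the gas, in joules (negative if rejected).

P₁ = nRT₁/V₁ = 4.73×8.314×574/31.8 = 710 kPa.
Polytropic n=1.63: T₂ = T₁(V₁/V₂)^(n−1) = 574×(4.41)^0.63 = 1460 K; P₂ = P₁(V₁/V₂)^n = 7960 kPa.
W = (P₁V₁−P₂V₂)/(n−1) = (710×31.8−7960×7.22)/0.63 = -55400 J.
ΔU = nCvΔT = 4.73×30.8×(1460−574) = 129000 J.
Q = ΔU + W = 73800 J.

73800 J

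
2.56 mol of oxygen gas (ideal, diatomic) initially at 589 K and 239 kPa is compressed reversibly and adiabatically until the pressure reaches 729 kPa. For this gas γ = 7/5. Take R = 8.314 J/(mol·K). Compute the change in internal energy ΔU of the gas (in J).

11800 J

V₁ = nRT₁/P₁ = 2.56×8.314×589/239 = 52.5 L.
Adiabatic: T₂/T₁ = (P₂/P₁)^((γ−1)/γ) ⇒ T₂ = 589×(3.05)^0.286 = 810 K; V₂ = 23.6 L.
For an ideal gas ΔU = nCvΔT with Cv = (5/2)R = 20.8 J/(mol·K).
ΔU = 2.56×20.8×(810−589) = 11800 J.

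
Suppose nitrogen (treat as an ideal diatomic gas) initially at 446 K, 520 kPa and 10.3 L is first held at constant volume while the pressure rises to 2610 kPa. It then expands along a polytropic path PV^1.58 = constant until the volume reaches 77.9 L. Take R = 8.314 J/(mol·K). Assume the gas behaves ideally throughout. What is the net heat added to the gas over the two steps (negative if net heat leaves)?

n = P₁V₁/(RT₁) = 520×10.3/(8.314×446) = 1.44 mol.
Step 1 — Isochoric: V stays 10.3 L; P/T = const ⇒ T₂ = 2240 K, P₂ = 2610 kPa.
W = 0 (no volume change).
ΔU = nCvΔT = 1.44×20.8×(2240−446) = 53800 J.
Q = ΔU = 53800 J.
State after step 1: P = 2610 kPa, V = 10.3 L, T = 2240 K.
Step 2 — Polytropic n=1.58: T₂ = T₁(V₁/V₂)^(n−1) = 2240×(0.132)^0.58 = 692 K; P₂ = P₁(V₁/V₂)^n = 107 kPa.
W = (P₁V₁−P₂V₂)/(n−1) = (2610×10.3−107×77.9)/0.58 = 32000 J.
ΔU = nCvΔT = 1.44×20.8×(692−2240) = -46400 J.
Q = ΔU + W = -14400 J.
Net over both steps: W = 32000 J, Q = 39400 J, ΔU = 7400 J.

39400 J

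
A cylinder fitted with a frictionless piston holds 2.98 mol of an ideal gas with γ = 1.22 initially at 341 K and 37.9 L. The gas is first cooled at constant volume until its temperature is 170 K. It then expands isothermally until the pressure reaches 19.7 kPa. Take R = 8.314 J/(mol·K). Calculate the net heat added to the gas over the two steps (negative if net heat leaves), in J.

-12000 J

P₁ = nRT₁/V₁ = 2.98×8.314×341/37.9 = 223 kPa.
Step 1 — Isochoric: V stays 37.9 L; P/T = const ⇒ T₂ = 170 K, P₂ = 111 kPa.
W = 0 (no volume change).
ΔU = nCvΔT = 2.98×37.8×(170−341) = -19300 J.
Q = ΔU = -19300 J.
State after step 1: P = 111 kPa, V = 37.9 L, T = 170 K.
Step 2 — Isothermal: T stays 170 K; PV = const ⇒ V₂ = 214 L, P₂ = 19.7 kPa.
ΔU = 0 (ideal gas, T constant).
W = nRT ln(V₂/V₁) = 2.98×8.314×170×ln(5.64) = 7290 J.
Q = ΔU + W = 7290 J.
Net over both steps: W = 7290 J, Q = -12000 J, ΔU = -19300 J.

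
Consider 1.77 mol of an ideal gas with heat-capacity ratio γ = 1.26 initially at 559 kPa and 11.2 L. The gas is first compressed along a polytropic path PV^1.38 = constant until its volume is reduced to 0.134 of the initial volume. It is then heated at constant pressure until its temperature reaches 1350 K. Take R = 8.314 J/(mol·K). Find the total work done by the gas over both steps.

-12500 J

T₁ = P₁V₁/(nR) = 559×11.2/(1.77×8.314) = 425 K.
Step 1 — Polytropic n=1.38: T₂ = T₁(V₁/V₂)^(n−1) = 425×(7.46)^0.38 = 913 K; P₂ = P₁(V₁/V₂)^n = 8950 kPa.
W = (P₁V₁−P₂V₂)/(n−1) = (559×11.2−8950×1.50)/0.38 = -18900 J.
ΔU = nCvΔT = 1.77×32.0×(913−425) = 27600 J.
Q = ΔU + W = 8720 J.
State after step 1: P = 8950 kPa, V = 1.50 L, T = 913 K.
Step 2 — Isobaric: P stays 8950 kPa; V/T = const ⇒ T₂ = 1350 K, V₂ = 2.22 L.
W = PΔV = 8950×(2.22−1.50) kPa·L = 6430 J.
ΔU = nCvΔT = 1.77×32.0×(1350−913) = 24700 J.
Q = ΔU + W = nCpΔT = 31200 J.
Net over both steps: W = -12500 J, Q = 39900 J, ΔU = 52300 J.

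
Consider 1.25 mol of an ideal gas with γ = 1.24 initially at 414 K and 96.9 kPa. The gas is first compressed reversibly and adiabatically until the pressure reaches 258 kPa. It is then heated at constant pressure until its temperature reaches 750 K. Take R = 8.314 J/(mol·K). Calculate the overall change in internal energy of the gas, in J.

14500 J

V₁ = nRT₁/P₁ = 1.25×8.314×414/96.9 = 44.4 L.
Step 1 — Adiabatic: T₂/T₁ = (P₂/P₁)^((γ−1)/γ) ⇒ T₂ = 414×(2.66)^0.194 = 500 K; V₂ = 20.2 L.
ΔU = nCvΔT = 1.25×34.6×(500−414) = 3740 J.
Q = 0 for an adiabatic process, so W = −ΔU = -3740 J.
State after step 1: P = 258 kPa, V = 20.2 L, T = 500 K.
Step 2 — Isobaric: P stays 258 kPa; V/T = const ⇒ T₂ = 750 K, V₂ = 30.2 L.
W = PΔV = 258×(30.2−20.2) kPa·L = 2590 J.
ΔU = nCvΔT = 1.25×34.6×(750−500) = 10800 J.
Q = ΔU + W = nCpΔT = 13400 J.
Net over both steps: W = -1150 J, Q = 13400 J, ΔU = 14500 J.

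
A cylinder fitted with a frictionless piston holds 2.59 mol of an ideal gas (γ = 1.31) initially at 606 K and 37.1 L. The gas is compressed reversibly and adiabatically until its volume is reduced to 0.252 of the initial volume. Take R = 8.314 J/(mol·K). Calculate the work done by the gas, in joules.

-22400 J

P₁ = nRT₁/V₁ = 2.59×8.314×606/37.1 = 352 kPa.
Adiabatic: TV^(γ−1) = const ⇒ T₂ = 606×(3.97)^0.310 = 929 K; PV^γ = const ⇒ P₂ = 2140 kPa.
ΔU = nCvΔT = 2.59×26.8×(929−606) = 22400 J.
Q = 0 for an adiabatic process, so W = −ΔU = -22400 J.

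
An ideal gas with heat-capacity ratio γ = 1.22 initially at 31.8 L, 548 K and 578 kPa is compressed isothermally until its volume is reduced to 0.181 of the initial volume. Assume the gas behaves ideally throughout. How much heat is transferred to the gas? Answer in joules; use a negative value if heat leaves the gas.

n = P₁V₁/(RT₁) = 578×31.8/(8.314×548) = 4.03 mol.
Isothermal: T stays 548 K; PV = const ⇒ V₂ = 5.76 L, P₂ = 3190 kPa.
ΔU = 0 (ideal gas, T constant).
W = nRT ln(V₂/V₁) = 4.03×8.314×548×ln(0.181) = -31400 J.
Q = ΔU + W = -31400 J.

-31400 J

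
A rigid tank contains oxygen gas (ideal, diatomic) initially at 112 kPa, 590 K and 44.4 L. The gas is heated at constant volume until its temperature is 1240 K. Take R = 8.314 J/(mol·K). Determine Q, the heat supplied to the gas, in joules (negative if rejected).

13700 J

n = P₁V₁/(RT₁) = 112×44.4/(8.314×590) = 1.01 mol.
Isochoric: V stays 44.4 L; P/T = const ⇒ T₂ = 1240 K, P₂ = 235 kPa.
W = 0 (no volume change).
ΔU = nCvΔT = 1.01×20.8×(1240−590) = 13700 J.
Q = ΔU = 13700 J.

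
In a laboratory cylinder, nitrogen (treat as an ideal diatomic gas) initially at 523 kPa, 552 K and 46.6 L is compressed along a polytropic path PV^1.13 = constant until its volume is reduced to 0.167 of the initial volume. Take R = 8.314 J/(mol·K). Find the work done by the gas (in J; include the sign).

-49100 J

n = P₁V₁/(RT₁) = 523×46.6/(8.314×552) = 5.31 mol.
Polytropic n=1.13: T₂ = T₁(V₁/V₂)^(n−1) = 552×(5.99)^0.13 = 697 K; P₂ = P₁(V₁/V₂)^n = 3950 kPa.
W = (P₁V₁−P₂V₂)/(n−1) = (523×46.6−3950×7.78)/0.13 = -49100 J.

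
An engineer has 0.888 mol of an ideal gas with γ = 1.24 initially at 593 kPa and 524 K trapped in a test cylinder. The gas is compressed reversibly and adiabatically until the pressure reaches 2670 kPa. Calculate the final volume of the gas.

V₁ = nRT₁/P₁ = 0.888×8.314×524/593 = 6.52 L.
Adiabatic: T₂/T₁ = (P₂/P₁)^((γ−1)/γ) ⇒ T₂ = 524×(4.50)^0.194 = 701 K; V₂ = 1.94 L.

1.94 L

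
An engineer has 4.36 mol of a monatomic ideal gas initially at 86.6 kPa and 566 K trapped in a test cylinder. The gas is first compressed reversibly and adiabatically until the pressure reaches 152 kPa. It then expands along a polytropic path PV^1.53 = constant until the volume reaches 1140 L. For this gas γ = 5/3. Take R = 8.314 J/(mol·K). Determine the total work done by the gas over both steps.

23100 J

V₁ = nRT₁/P₁ = 4.36×8.314×566/86.6 = 237 L.
Step 1 — Adiabatic: T₂/T₁ = (P₂/P₁)^((γ−1)/γ) ⇒ T₂ = 566×(1.76)^0.400 = 709 K; V₂ = 169 L.
ΔU = nCvΔT = 4.36×12.5×(709−566) = 7770 J.
Q = 0 for an adiabatic process, so W = −ΔU = -7770 J.
State after step 1: P = 152 kPa, V = 169 L, T = 709 K.
Step 2 — Polytropic n=1.53: T₂ = T₁(V₁/V₂)^(n−1) = 709×(0.148)^0.53 = 258 K; P₂ = P₁(V₁/V₂)^n = 8.20 kPa.
W = (P₁V₁−P₂V₂)/(n−1) = (152×169−8.20×1140)/0.53 = 30900 J.
ΔU = nCvΔT = 4.36×12.5×(258−709) = -24500 J.
Q = ΔU + W = 6320 J.
Net over both steps: W = 23100 J, Q = 6320 J, ΔU = -16800 J.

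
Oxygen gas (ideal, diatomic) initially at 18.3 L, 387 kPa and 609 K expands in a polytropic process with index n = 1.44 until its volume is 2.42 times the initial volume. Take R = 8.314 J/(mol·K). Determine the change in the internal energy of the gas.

n = P₁V₁/(RT₁) = 387×18.3/(8.314×609) = 1.40 mol.
Polytropic n=1.44: T₂ = T₁(V₁/V₂)^(n−1) = 609×(0.413)^0.44 = 413 K; P₂ = P₁(V₁/V₂)^n = 108 kPa.
For an ideal gas ΔU = nCvΔT with Cv = (5/2)R = 20.8 J/(mol·K).
ΔU = 1.40×20.8×(413−609) = -5700 J.

-5700 J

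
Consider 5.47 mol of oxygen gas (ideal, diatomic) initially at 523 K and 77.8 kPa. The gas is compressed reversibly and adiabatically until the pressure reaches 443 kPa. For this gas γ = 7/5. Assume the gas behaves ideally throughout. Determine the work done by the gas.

-38300 J

V₁ = nRT₁/P₁ = 5.47×8.314×523/77.8 = 306 L.
Adiabatic: T₂/T₁ = (P₂/P₁)^((γ−1)/γ) ⇒ T₂ = 523×(5.69)^0.286 = 860 K; V₂ = 88.3 L.
ΔU = nCvΔT = 5.47×20.8×(860−523) = 38300 J.
Q = 0 for an adiabatic process, so W = −ΔU = -38300 J.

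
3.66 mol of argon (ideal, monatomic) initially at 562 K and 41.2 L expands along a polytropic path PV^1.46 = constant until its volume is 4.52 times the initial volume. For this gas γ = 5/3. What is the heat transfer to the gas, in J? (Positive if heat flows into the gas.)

5770 J

P₁ = nRT₁/V₁ = 3.66×8.314×562/41.2 = 415 kPa.
Polytropic n=1.46: T₂ = T₁(V₁/V₂)^(n−1) = 562×(0.221)^0.46 = 281 K; P₂ = P₁(V₁/V₂)^n = 45.9 kPa.
W = (P₁V₁−P₂V₂)/(n−1) = (415×41.2−45.9×186)/0.46 = 18600 J.
ΔU = nCvΔT = 3.66×12.5×(281−562) = -12800 J.
Q = ΔU + W = 5770 J.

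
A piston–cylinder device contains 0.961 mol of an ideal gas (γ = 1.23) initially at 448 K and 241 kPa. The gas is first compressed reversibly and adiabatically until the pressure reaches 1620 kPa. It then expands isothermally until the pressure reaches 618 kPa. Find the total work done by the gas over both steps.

V₁ = nRT₁/P₁ = 0.961×8.314×448/241 = 14.9 L.
Step 1 — Adiabatic: T₂/T₁ = (P₂/P₁)^((γ−1)/γ) ⇒ T₂ = 448×(6.72)^0.187 = 640 K; V₂ = 3.16 L.
ΔU = nCvΔT = 0.961×36.1×(640−448) = 6660 J.
Q = 0 for an adiabatic process, so W = −ΔU = -6660 J.
State after step 1: P = 1620 kPa, V = 3.16 L, T = 640 K.
Step 2 — Isothermal: T stays 640 K; PV = const ⇒ V₂ = 8.27 L, P₂ = 618 kPa.
ΔU = 0 (ideal gas, T constant).
W = nRT ln(V₂/V₁) = 0.961×8.314×640×ln(2.62) = 4930 J.
Q = ΔU + W = 4930 J.
Net over both steps: W = -1740 J, Q = 4930 J, ΔU = 6660 J.

-1740 J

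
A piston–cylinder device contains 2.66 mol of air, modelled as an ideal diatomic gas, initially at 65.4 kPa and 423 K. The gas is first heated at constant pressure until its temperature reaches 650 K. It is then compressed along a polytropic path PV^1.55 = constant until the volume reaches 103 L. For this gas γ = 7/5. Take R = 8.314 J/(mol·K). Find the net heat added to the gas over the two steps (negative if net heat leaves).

22600 J

V₁ = nRT₁/P₁ = 2.66×8.314×423/65.4 = 143 L.
Step 1 — Isobaric: P stays 65.4 kPa; V/T = const ⇒ T₂ = 650 K, V₂ = 220 L.
W = PΔV = 65.4×(220−143) kPa·L = 5020 J.
ΔU = nCvΔT = 2.66×20.8×(650−423) = 12600 J.
Q = ΔU + W = nCpΔT = 17600 J.
State after step 1: P = 65.4 kPa, V = 220 L, T = 650 K.
Step 2 — Polytropic n=1.55: T₂ = T₁(V₁/V₂)^(n−1) = 650×(2.13)^0.55 = 986 K; P₂ = P₁(V₁/V₂)^n = 212 kPa.
W = (P₁V₁−P₂V₂)/(n−1) = (65.4×220−212×103)/0.55 = -13500 J.
ΔU = nCvΔT = 2.66×20.8×(986−650) = 18600 J.
Q = ΔU + W = 5070 J.
Net over both steps: W = -8500 J, Q = 22600 J, ΔU = 31100 J.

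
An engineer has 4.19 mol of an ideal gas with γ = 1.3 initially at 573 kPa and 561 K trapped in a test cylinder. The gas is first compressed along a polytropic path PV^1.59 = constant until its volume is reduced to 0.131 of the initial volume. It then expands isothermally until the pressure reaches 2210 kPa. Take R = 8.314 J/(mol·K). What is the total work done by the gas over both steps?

45200 J

V₁ = nRT₁/P₁ = 4.19×8.314×561/573 = 34.1 L.
Step 1 — Polytropic n=1.59: T₂ = T₁(V₁/V₂)^(n−1) = 561×(7.63)^0.59 = 1860 K; P₂ = P₁(V₁/V₂)^n = 14500 kPa.
W = (P₁V₁−P₂V₂)/(n−1) = (573×34.1−14500×4.47)/0.59 = -76800 J.
ΔU = nCvΔT = 4.19×27.7×(1860−561) = 151000 J.
Q = ΔU + W = 74200 J.
State after step 1: P = 14500 kPa, V = 4.47 L, T = 1860 K.
Step 2 — Isothermal: T stays 1860 K; PV = const ⇒ V₂ = 29.3 L, P₂ = 2210 kPa.
ΔU = 0 (ideal gas, T constant).
W = nRT ln(V₂/V₁) = 4.19×8.314×1860×ln(6.57) = 122000 J.
Q = ΔU + W = 122000 J.
Net over both steps: W = 45200 J, Q = 196000 J, ΔU = 151000 J.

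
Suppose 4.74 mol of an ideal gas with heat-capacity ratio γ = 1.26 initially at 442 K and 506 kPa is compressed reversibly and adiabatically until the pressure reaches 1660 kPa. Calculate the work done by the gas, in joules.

-18600 J

V₁ = nRT₁/P₁ = 4.74×8.314×442/506 = 34.4 L.
Adiabatic: T₂/T₁ = (P₂/P₁)^((γ−1)/γ) ⇒ T₂ = 442×(3.28)^0.206 = 565 K; V₂ = 13.4 L.
ΔU = nCvΔT = 4.74×32.0×(565−442) = 18600 J.
Q = 0 for an adiabatic process, so W = −ΔU = -18600 J.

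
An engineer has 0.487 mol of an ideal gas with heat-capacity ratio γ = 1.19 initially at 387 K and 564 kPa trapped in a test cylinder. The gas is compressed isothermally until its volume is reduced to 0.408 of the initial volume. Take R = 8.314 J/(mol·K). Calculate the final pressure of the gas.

V₁ = nRT₁/P₁ = 0.487×8.314×387/564 = 2.78 L.
Isothermal: T stays 387 K; PV = const ⇒ V₂ = 1.13 L, P₂ = 1380 kPa.

1380 kPa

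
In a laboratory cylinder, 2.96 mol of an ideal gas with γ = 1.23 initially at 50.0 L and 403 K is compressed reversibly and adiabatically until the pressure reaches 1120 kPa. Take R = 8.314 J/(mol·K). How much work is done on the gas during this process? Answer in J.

16500 J

P₁ = nRT₁/V₁ = 2.96×8.314×403/50.0 = 198 kPa.
Adiabatic: T₂/T₁ = (P₂/P₁)^((γ−1)/γ) ⇒ T₂ = 403×(5.65)^0.187 = 557 K; V₂ = 12.2 L.
ΔU = nCvΔT = 2.96×36.1×(557−403) = 16500 J.
Q = 0 for an adiabatic process, so W = −ΔU = -16500 J.
Work done on the gas = −W_by = 16500 J.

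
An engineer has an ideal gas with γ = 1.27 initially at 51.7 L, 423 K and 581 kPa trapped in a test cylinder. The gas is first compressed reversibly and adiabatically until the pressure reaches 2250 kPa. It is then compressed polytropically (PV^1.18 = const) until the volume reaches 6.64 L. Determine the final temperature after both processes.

674 K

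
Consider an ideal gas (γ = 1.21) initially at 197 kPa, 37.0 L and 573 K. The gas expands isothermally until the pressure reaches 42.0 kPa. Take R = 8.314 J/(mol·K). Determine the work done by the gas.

11300 J

n = P₁V₁/(RT₁) = 197×37.0/(8.314×573) = 1.53 mol.
Isothermal: T stays 573 K; PV = const ⇒ V₂ = 174 L, P₂ = 42.0 kPa.
W = nRT ln(V₂/V₁) = 1.53×8.314×573×ln(4.69) = 11300 J.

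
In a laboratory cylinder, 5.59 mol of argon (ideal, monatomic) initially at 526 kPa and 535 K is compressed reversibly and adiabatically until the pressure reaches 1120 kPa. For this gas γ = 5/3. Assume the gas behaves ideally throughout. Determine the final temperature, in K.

724 K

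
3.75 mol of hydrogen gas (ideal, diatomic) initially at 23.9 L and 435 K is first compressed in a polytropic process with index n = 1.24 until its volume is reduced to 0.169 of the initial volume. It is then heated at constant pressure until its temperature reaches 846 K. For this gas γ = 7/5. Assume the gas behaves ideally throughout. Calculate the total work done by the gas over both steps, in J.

-24500 J

P₁ = nRT₁/V₁ = 3.75×8.314×435/23.9 = 567 kPa.
Step 1 — Polytropic n=1.24: T₂ = T₁(V₁/V₂)^(n−1) = 435×(5.92)^0.24 = 666 K; P₂ = P₁(V₁/V₂)^n = 5140 kPa.
W = (P₁V₁−P₂V₂)/(n−1) = (567×23.9−5140×4.04)/0.24 = -30100 J.
ΔU = nCvΔT = 3.75×20.8×(666−435) = 18000 J.
Q = ΔU + W = -12000 J.
State after step 1: P = 5140 kPa, V = 4.04 L, T = 666 K.
Step 2 — Isobaric: P stays 5140 kPa; V/T = const ⇒ T₂ = 846 K, V₂ = 5.13 L.
W = PΔV = 5140×(5.13−4.04) kPa·L = 5600 J.
ΔU = nCvΔT = 3.75×20.8×(846−666) = 14000 J.
Q = ΔU + W = nCpΔT = 19600 J.
Net over both steps: W = -24500 J, Q = 7560 J, ΔU = 32000 J.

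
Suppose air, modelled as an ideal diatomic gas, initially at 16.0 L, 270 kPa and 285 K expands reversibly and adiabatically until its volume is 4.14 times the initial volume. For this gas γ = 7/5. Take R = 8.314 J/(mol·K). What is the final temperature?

161 K

Adiabatic: TV^(γ−1) = const ⇒ T₂ = 285×(0.242)^0.400 = 161 K; PV^γ = const ⇒ P₂ = 36.9 kPa.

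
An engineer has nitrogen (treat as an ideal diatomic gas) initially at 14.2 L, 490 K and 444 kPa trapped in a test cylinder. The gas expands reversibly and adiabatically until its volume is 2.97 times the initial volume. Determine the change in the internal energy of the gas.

-5560 J

n = P₁V₁/(RT₁) = 444×14.2/(8.314×490) = 1.55 mol.
Adiabatic: TV^(γ−1) = const ⇒ T₂ = 490×(0.337)^0.400 = 317 K; PV^γ = const ⇒ P₂ = 96.7 kPa.
For an ideal gas ΔU = nCvΔT with Cv = (5/2)R = 20.8 J/(mol·K).
ΔU = 1.55×20.8×(317−490) = -5560 J.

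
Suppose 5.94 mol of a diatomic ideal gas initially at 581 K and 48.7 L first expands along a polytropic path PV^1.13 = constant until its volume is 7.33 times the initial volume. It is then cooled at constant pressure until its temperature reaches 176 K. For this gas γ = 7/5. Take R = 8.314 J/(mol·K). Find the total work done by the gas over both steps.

36900 J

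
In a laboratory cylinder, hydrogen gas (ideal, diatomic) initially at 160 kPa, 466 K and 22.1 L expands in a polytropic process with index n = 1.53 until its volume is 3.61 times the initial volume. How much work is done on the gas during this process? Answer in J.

-3290 J

n = P₁V₁/(RT₁) = 160×22.1/(8.314×466) = 0.913 mol.
Polytropic n=1.53: T₂ = T₁(V₁/V₂)^(n−1) = 466×(0.277)^0.53 = 236 K; P₂ = P₁(V₁/V₂)^n = 22.4 kPa.
W = (P₁V₁−P₂V₂)/(n−1) = (160×22.1−22.4×79.8)/0.53 = 3290 J.
Work done on the gas = −W_by = -3290 J.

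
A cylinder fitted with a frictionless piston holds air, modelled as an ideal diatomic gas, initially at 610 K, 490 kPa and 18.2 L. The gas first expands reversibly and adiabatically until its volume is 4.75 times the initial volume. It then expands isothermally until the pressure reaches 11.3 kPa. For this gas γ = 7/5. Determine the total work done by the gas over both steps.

17900 J

n = P₁V₁/(RT₁) = 490×18.2/(8.314×610) = 1.76 mol.
Step 1 — Adiabatic: TV^(γ−1) = const ⇒ T₂ = 610×(0.211)^0.400 = 327 K; PV^γ = const ⇒ P₂ = 55.3 kPa.
ΔU = nCvΔT = 1.76×20.8×(327−610) = -10300 J.
Q = 0 for an adiabatic process, so W = −ΔU = 10300 J.
State after step 1: P = 55.3 kPa, V = 86.5 L, T = 327 K.
Step 2 — Isothermal: T stays 327 K; PV = const ⇒ V₂ = 423 L, P₂ = 11.3 kPa.
ΔU = 0 (ideal gas, T constant).
W = nRT ln(V₂/V₁) = 1.76×8.314×327×ln(4.89) = 7590 J.
Q = ΔU + W = 7590 J.
Net over both steps: W = 17900 J, Q = 7590 J, ΔU = -10300 J.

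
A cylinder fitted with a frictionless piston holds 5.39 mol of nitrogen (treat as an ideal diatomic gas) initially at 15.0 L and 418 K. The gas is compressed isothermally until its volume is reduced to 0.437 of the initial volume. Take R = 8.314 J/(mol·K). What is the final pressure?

P₁ = nRT₁/V₁ = 5.39×8.314×418/15.0 = 1250 kPa.
Isothermal: T stays 418 K; PV = const ⇒ V₂ = 6.55 L, P₂ = 2860 kPa.

2860 kPa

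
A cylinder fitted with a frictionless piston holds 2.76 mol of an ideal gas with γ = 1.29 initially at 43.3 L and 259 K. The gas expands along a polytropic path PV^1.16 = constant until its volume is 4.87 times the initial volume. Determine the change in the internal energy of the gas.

-4590 J

P₁ = nRT₁/V₁ = 2.76×8.314×259/43.3 = 137 kPa.
Polytropic n=1.16: T₂ = T₁(V₁/V₂)^(n−1) = 259×(0.205)^0.16 = 201 K; P₂ = P₁(V₁/V₂)^n = 21.9 kPa.
For an ideal gas ΔU = nCvΔT with Cv = R/(γ−1) = 28.7 J/(mol·K).
ΔU = 2.76×28.7×(201−259) = -4590 J.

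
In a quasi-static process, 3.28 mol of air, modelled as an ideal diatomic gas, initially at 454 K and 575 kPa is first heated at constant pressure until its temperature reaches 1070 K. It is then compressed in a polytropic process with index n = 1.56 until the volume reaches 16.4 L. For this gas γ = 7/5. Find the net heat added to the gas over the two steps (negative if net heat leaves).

77200 J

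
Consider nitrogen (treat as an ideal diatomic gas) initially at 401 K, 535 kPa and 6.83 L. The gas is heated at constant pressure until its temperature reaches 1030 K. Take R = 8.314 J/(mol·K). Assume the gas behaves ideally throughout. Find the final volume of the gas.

Isobaric: P stays 535 kPa; V/T = const ⇒ T₂ = 1030 K, V₂ = 17.5 L.

17.5 L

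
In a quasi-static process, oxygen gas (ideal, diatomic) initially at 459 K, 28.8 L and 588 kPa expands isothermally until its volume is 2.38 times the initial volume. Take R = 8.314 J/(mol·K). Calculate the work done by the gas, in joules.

14700 J

n = P₁V₁/(RT₁) = 588×28.8/(8.314×459) = 4.44 mol.
Isothermal: T stays 459 K; PV = const ⇒ V₂ = 68.5 L, P₂ = 247 kPa.
W = nRT ln(V₂/V₁) = 4.44×8.314×459×ln(2.38) = 14700 J.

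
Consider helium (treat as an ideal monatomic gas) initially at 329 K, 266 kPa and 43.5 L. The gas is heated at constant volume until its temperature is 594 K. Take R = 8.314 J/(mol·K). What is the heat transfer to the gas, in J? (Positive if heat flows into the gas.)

n = P₁V₁/(RT₁) = 266×43.5/(8.314×329) = 4.23 mol.
Isochoric: V stays 43.5 L; P/T = const ⇒ T₂ = 594 K, P₂ = 480 kPa.
W = 0 (no volume change).
ΔU = nCvΔT = 4.23×12.5×(594−329) = 14000 J.
Q = ΔU = 14000 J.

14000 J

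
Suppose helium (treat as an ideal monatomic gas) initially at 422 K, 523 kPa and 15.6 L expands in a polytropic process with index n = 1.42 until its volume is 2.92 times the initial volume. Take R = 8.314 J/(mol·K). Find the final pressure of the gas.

Polytropic n=1.42: T₂ = T₁(V₁/V₂)^(n−1) = 422×(0.342)^0.42 = 269 K; P₂ = P₁(V₁/V₂)^n = 114 kPa.

114 kPa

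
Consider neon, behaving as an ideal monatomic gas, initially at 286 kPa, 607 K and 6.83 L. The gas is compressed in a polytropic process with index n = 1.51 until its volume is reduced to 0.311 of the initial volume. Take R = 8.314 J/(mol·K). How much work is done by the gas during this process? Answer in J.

n = P₁V₁/(RT₁) = 286×6.83/(8.314×607) = 0.387 mol.
Polytropic n=1.51: T₂ = T₁(V₁/V₂)^(n−1) = 607×(3.22)^0.51 = 1100 K; P₂ = P₁(V₁/V₂)^n = 1670 kPa.
W = (P₁V₁−P₂V₂)/(n−1) = (286×6.83−1670×2.12)/0.51 = -3120 J.

-3120 J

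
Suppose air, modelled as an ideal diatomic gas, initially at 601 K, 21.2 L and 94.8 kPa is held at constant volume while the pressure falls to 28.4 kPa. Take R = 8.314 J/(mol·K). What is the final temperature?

Isochoric: V stays 21.2 L; P/T = const ⇒ T₂ = 180 K, P₂ = 28.4 kPa.

180 K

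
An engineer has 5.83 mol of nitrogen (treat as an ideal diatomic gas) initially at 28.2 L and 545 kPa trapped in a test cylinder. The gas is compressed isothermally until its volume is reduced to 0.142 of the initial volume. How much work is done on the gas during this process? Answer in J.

30000 J

T₁ = P₁V₁/(nR) = 545×28.2/(5.83×8.314) = 317 K.
Isothermal: T stays 317 K; PV = const ⇒ V₂ = 4.00 L, P₂ = 3840 kPa.
W = nRT ln(V₂/V₁) = 5.83×8.314×317×ln(0.142) = -30000 J.
Work done on the gas = −W_by = 30000 J.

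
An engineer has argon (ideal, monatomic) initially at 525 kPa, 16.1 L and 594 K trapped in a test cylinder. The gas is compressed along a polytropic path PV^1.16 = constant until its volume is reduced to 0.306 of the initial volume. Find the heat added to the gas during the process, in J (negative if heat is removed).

-8380 J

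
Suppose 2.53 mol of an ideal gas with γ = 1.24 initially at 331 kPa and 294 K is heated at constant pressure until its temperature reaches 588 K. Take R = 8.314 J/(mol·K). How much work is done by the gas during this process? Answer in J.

V₁ = nRT₁/P₁ = 2.53×8.314×294/331 = 18.7 L.
Isobaric: P stays 331 kPa; V/T = const ⇒ T₂ = 588 K, V₂ = 37.4 L.
W = PΔV = 331×(37.4−18.7) kPa·L = 6180 J.

6180 J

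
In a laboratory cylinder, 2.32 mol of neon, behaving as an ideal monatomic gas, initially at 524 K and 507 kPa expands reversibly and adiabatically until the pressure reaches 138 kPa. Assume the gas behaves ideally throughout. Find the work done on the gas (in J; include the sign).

-6150 J

V₁ = nRT₁/P₁ = 2.32×8.314×524/507 = 19.9 L.
Adiabatic: T₂/T₁ = (P₂/P₁)^((γ−1)/γ) ⇒ T₂ = 524×(0.272)^0.400 = 311 K; V₂ = 43.5 L.
ΔU = nCvΔT = 2.32×12.5×(311−524) = -6150 J.
Q = 0 for an adiabatic process, so W = −ΔU = 6150 J.
Work done on the gas = −W_by = -6150 J.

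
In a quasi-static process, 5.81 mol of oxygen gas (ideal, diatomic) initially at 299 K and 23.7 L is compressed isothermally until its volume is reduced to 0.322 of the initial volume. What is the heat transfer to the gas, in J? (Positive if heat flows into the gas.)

P₁ = nRT₁/V₁ = 5.81×8.314×299/23.7 = 609 kPa.
Isothermal: T stays 299 K; PV = const ⇒ V₂ = 7.63 L, P₂ = 1890 kPa.
ΔU = 0 (ideal gas, T constant).
W = nRT ln(V₂/V₁) = 5.81×8.314×299×ln(0.322) = -16400 J.
Q = ΔU + W = -16400 J.

-16400 J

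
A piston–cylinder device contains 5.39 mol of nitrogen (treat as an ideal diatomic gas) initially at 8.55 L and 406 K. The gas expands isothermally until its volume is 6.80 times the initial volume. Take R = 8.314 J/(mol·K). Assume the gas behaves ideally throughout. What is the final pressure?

P₁ = nRT₁/V₁ = 5.39×8.314×406/8.55 = 2130 kPa.
Isothermal: T stays 406 K; PV = const ⇒ V₂ = 58.1 L, P₂ = 313 kPa.

313 kPa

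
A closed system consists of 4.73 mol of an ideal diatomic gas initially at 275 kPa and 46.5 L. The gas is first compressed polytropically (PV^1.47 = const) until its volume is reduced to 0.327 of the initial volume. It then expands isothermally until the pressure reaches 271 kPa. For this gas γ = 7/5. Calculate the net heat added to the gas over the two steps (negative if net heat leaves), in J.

39100 J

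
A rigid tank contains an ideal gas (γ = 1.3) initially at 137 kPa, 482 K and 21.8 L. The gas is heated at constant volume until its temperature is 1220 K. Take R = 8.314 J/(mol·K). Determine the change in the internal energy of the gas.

n = P₁V₁/(RT₁) = 137×21.8/(8.314×482) = 0.745 mol.
Isochoric: V stays 21.8 L; P/T = const ⇒ T₂ = 1220 K, P₂ = 347 kPa.
For an ideal gas ΔU = nCvΔT with Cv = R/(γ−1) = 27.7 J/(mol·K).
ΔU = 0.745×27.7×(1220−482) = 15200 J.

15200 J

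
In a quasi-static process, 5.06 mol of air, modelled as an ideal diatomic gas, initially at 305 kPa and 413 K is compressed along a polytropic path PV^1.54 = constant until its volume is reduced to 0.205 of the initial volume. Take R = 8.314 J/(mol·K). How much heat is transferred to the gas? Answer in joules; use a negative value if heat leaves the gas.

V₁ = nRT₁/P₁ = 5.06×8.314×413/305 = 57.0 L.
Polytropic n=1.54: T₂ = T₁(V₁/V₂)^(n−1) = 413×(4.88)^0.54 = 972 K; P₂ = P₁(V₁/V₂)^n = 3500 kPa.
W = (P₁V₁−P₂V₂)/(n−1) = (305×57.0−3500×11.7)/0.54 = -43500 J.
ΔU = nCvΔT = 5.06×20.8×(972−413) = 58800 J.
Q = ΔU + W = 15200 J.

15200 J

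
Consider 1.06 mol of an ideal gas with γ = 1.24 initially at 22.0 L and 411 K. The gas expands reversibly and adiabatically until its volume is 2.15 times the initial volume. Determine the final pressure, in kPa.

63.7 kPa

P₁ = nRT₁/V₁ = 1.06×8.314×411/22.0 = 165 kPa.
Adiabatic: TV^(γ−1) = const ⇒ T₂ = 411×(0.465)^0.240 = 342 K; PV^γ = const ⇒ P₂ = 63.7 kPa.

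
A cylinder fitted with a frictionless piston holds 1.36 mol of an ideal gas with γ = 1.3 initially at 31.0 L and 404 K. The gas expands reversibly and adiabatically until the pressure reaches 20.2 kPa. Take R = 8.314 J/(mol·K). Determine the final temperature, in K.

255 K

P₁ = nRT₁/V₁ = 1.36×8.314×404/31.0 = 147 kPa.
Adiabatic: T₂/T₁ = (P₂/P₁)^((γ−1)/γ) ⇒ T₂ = 404×(0.137)^0.231 = 255 K; V₂ = 143 L.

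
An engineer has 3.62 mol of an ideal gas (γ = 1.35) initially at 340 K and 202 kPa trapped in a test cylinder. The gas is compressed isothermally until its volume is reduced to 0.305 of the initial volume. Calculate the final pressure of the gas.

662 kPa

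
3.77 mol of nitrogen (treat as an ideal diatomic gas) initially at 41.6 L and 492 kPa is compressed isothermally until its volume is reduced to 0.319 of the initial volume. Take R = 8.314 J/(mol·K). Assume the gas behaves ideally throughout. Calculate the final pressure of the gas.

1540 kPa

T₁ = P₁V₁/(nR) = 492×41.6/(3.77×8.314) = 653 K.
Isothermal: T stays 653 K; PV = const ⇒ V₂ = 13.3 L, P₂ = 1540 kPa.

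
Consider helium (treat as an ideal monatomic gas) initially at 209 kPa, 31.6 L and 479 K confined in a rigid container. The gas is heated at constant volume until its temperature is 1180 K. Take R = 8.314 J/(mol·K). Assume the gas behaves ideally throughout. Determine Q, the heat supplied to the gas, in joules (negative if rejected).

14500 J

n = P₁V₁/(RT₁) = 209×31.6/(8.314×479) = 1.66 mol.
Isochoric: V stays 31.6 L; P/T = const ⇒ T₂ = 1180 K, P₂ = 515 kPa.
W = 0 (no volume change).
ΔU = nCvΔT = 1.66×12.5×(1180−479) = 14500 J.
Q = ΔU = 14500 J.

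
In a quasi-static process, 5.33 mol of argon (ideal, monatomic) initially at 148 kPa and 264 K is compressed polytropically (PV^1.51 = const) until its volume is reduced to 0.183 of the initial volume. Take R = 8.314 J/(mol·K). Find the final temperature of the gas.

V₁ = nRT₁/P₁ = 5.33×8.314×264/148 = 79.0 L.
Polytropic n=1.51: T₂ = T₁(V₁/V₂)^(n−1) = 264×(5.46)^0.51 = 628 K; P₂ = P₁(V₁/V₂)^n = 1920 kPa.

628 K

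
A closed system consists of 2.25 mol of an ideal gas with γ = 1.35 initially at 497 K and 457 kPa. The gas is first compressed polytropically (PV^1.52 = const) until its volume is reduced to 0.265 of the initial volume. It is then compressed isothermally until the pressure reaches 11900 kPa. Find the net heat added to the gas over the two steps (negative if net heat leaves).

V₁ = nRT₁/P₁ = 2.25×8.314×497/457 = 20.3 L.
Step 1 — Polytropic n=1.52: T₂ = T₁(V₁/V₂)^(n−1) = 497×(3.77)^0.52 = 991 K; P₂ = P₁(V₁/V₂)^n = 3440 kPa.
W = (P₁V₁−P₂V₂)/(n−1) = (457×20.3−3440×5.39)/0.52 = -17800 J.
ΔU = nCvΔT = 2.25×23.8×(991−497) = 26400 J.
Q = ΔU + W = 8640 J.
State after step 1: P = 3440 kPa, V = 5.39 L, T = 991 K.
Step 2 — Isothermal: T stays 991 K; PV = const ⇒ V₂ = 1.56 L, P₂ = 11900 kPa.
ΔU = 0 (ideal gas, T constant).
W = nRT ln(V₂/V₁) = 2.25×8.314×991×ln(0.289) = -23000 J.
Q = ΔU + W = -23000 J.
Net over both steps: W = -40800 J, Q = -14400 J, ΔU = 26400 J.

-14400 J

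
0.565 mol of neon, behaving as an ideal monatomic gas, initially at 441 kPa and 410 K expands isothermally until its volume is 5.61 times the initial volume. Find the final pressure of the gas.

78.6 kPa

V₁ = nRT₁/P₁ = 0.565×8.314×410/441 = 4.37 L.
Isothermal: T stays 410 K; PV = const ⇒ V₂ = 24.5 L, P₂ = 78.6 kPa.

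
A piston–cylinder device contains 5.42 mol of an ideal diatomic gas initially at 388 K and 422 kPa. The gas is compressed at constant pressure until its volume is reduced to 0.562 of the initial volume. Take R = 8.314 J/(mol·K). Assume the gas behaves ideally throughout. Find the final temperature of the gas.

218 K

V₁ = nRT₁/P₁ = 5.42×8.314×388/422 = 41.4 L.
Isobaric: P stays 422 kPa; V/T = const ⇒ T₂ = 218 K, V₂ = 23.3 L.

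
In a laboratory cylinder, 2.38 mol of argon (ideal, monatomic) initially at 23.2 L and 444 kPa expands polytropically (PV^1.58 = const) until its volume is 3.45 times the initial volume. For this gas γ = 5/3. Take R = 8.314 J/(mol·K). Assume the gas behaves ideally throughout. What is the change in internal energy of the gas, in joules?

-7920 J

T₁ = P₁V₁/(nR) = 444×23.2/(2.38×8.314) = 521 K.
Polytropic n=1.58: T₂ = T₁(V₁/V₂)^(n−1) = 521×(0.290)^0.58 = 254 K; P₂ = P₁(V₁/V₂)^n = 62.8 kPa.
For an ideal gas ΔU = nCvΔT with Cv = (3/2)R = 12.5 J/(mol·K).
ΔU = 2.38×12.5×(254−521) = -7920 J.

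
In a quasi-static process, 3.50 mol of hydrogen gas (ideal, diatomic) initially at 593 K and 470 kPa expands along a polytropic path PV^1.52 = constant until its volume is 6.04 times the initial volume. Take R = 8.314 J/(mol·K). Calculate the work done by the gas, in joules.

20200 J

V₁ = nRT₁/P₁ = 3.50×8.314×593/470 = 36.7 L.
Polytropic n=1.52: T₂ = T₁(V₁/V₂)^(n−1) = 593×(0.166)^0.52 = 233 K; P₂ = P₁(V₁/V₂)^n = 30.5 kPa.
W = (P₁V₁−P₂V₂)/(n−1) = (470×36.7−30.5×222)/0.52 = 20200 J.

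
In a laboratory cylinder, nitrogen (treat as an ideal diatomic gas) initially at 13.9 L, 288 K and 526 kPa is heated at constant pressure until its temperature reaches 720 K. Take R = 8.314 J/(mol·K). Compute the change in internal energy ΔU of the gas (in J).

n = P₁V₁/(RT₁) = 526×13.9/(8.314×288) = 3.05 mol.
Isobaric: P stays 526 kPa; V/T = const ⇒ T₂ = 720 K, V₂ = 34.8 L.
For an ideal gas ΔU = nCvΔT with Cv = (5/2)R = 20.8 J/(mol·K).
ΔU = 3.05×20.8×(720−288) = 27400 J.

27400 J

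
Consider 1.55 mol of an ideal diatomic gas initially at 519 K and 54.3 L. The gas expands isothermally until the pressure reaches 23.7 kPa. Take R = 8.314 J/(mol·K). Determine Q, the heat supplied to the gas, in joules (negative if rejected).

P₁ = nRT₁/V₁ = 1.55×8.314×519/54.3 = 123 kPa.
Isothermal: T stays 519 K; PV = const ⇒ V₂ = 282 L, P₂ = 23.7 kPa.
ΔU = 0 (ideal gas, T constant).
W = nRT ln(V₂/V₁) = 1.55×8.314×519×ln(5.20) = 11000 J.
Q = ΔU + W = 11000 J.

11000 J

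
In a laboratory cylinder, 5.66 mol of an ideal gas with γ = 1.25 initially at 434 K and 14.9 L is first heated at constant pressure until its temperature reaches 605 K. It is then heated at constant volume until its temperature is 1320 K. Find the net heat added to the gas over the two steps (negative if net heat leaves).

175000 J

P₁ = nRT₁/V₁ = 5.66×8.314×434/14.9 = 1370 kPa.
Step 1 — Isobaric: P stays 1370 kPa; V/T = const ⇒ T₂ = 605 K, V₂ = 20.8 L.
W = PΔV = 1370×(20.8−14.9) kPa·L = 8050 J.
ΔU = nCvΔT = 5.66×33.3×(605−434) = 32200 J.
Q = ΔU + W = nCpΔT = 40200 J.
State after step 1: P = 1370 kPa, V = 20.8 L, T = 605 K.
Step 2 — Isochoric: V stays 20.8 L; P/T = const ⇒ T₂ = 1320 K, P₂ = 2990 kPa.
W = 0 (no volume change).
ΔU = nCvΔT = 5.66×33.3×(1320−605) = 135000 J.
Q = ΔU = 135000 J.
Net over both steps: W = 8050 J, Q = 175000 J, ΔU = 167000 J.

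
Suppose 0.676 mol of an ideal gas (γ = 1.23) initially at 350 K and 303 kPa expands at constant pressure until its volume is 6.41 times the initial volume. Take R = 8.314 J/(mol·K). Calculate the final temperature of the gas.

2240 K

V₁ = nRT₁/P₁ = 0.676×8.314×350/303 = 6.49 L.
Isobaric: P stays 303 kPa; V/T = const ⇒ T₂ = 2240 K, V₂ = 41.6 L.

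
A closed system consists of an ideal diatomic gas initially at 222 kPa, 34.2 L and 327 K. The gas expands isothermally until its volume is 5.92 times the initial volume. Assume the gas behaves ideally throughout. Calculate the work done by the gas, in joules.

n = P₁V₁/(RT₁) = 222×34.2/(8.314×327) = 2.79 mol.
Isothermal: T stays 327 K; PV = const ⇒ V₂ = 202 L, P₂ = 37.5 kPa.
W = nRT ln(V₂/V₁) = 2.79×8.314×327×ln(5.92) = 13500 J.

13500 J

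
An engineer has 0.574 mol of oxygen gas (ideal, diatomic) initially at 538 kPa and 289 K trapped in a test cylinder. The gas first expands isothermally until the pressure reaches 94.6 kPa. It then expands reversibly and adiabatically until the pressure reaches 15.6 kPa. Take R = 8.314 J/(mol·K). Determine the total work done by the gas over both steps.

3790 J

V₁ = nRT₁/P₁ = 0.574×8.314×289/538 = 2.56 L.
Step 1 — Isothermal: T stays 289 K; PV = const ⇒ V₂ = 14.6 L, P₂ = 94.6 kPa.
ΔU = 0 (ideal gas, T constant).
W = nRT ln(V₂/V₁) = 0.574×8.314×289×ln(5.69) = 2400 J.
Q = ΔU + W = 2400 J.
State after step 1: P = 94.6 kPa, V = 14.6 L, T = 289 K.
Step 2 — Adiabatic: T₂/T₁ = (P₂/P₁)^((γ−1)/γ) ⇒ T₂ = 289×(0.165)^0.286 = 173 K; V₂ = 52.8 L.
ΔU = nCvΔT = 0.574×20.8×(173−289) = -1390 J.
Q = 0 for an adiabatic process, so W = −ΔU = 1390 J.
Net over both steps: W = 3790 J, Q = 2400 J, ΔU = -1390 J.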